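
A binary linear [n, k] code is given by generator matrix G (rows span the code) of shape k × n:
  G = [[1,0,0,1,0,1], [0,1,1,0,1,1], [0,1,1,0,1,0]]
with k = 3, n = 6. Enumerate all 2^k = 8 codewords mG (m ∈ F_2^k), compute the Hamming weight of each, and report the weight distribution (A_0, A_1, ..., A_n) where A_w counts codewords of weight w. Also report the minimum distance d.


Weight distribution: A_0 = 1, A_1 = 1, A_2 = 1, A_3 = 2, A_4 = 1, A_5 = 1, A_6 = 1. Minimum distance d = 1.

Enumerate all 2^3 = 8 messages m ∈ F_2^3.
For each, compute codeword c = mG in F_2^6, then tally its weight.
  m = 000 → c = 000000, weight = 0.
  m = 100 → c = 100101, weight = 3.
  m = 010 → c = 011011, weight = 4.
  m = 110 → c = 111110, weight = 5.
  m = 001 → c = 011010, weight = 3.
  m = 101 → c = 111111, weight = 6.
  m = 011 → c = 000001, weight = 1.
  m = 111 → c = 100100, weight = 2.
Tally weights:
  weight 0: 1 codewords.
  weight 1: 1 codewords.
  weight 2: 1 codewords.
  weight 3: 2 codewords.
  weight 4: 1 codewords.
  weight 5: 1 codewords.
  weight 6: 1 codewords.
Minimum distance d = smallest w > 0 with A_w > 0 = 1.
Sanity: Σ A_w = 8 = 2^3 = 8 ✓.


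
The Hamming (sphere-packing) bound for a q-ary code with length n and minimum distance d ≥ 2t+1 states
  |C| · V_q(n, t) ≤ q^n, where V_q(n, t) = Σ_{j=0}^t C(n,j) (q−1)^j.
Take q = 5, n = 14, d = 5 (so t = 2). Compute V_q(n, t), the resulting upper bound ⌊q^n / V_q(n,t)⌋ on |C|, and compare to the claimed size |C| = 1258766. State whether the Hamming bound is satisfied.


V_q(n, t) = 1513, q^n = 6103515625, Hamming bound = 4034048, |C| = 1258766 ≤ bound (satisfied).

Step 1: Compute V_q(n, t) = Σ_{j=0}^2 C(n, j) (q−1)^j.
  j = 0: C(14,0)·(4)^0 = 1·1 = 1.
  j = 1: C(14,1)·(4)^1 = 14·4 = 56.
  j = 2: C(14,2)·(4)^2 = 91·16 = 1456.
  V_q(n, t) = 1 + 56 + 1456 = 1513.
Step 2: q^n = 5^14 = 6103515625.
Step 3: Hamming bound ⌊q^n / V_q(n,t)⌋ = ⌊6103515625/1513⌋ = 4034048.
Step 4: Compare |C| = 1258766 to 4034048: satisfied.
The claimed |C| lies below the Hamming bound.


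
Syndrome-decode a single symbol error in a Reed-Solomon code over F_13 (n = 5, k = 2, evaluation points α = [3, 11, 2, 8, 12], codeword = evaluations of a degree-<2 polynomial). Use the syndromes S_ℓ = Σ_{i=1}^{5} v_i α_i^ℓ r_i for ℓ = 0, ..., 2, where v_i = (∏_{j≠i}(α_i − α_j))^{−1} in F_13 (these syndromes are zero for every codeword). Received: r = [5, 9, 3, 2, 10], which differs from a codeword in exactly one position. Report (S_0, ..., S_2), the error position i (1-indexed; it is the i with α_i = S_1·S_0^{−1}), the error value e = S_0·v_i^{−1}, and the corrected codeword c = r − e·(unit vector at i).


S = (8, 10, 6), error at position 2, error magnitude e = 1, c = [5, 8, 3, 2, 10].

Step 1: column multipliers v_i = (∏_{j≠i}(α_i − α_j))^{−1} mod 13.
  i = 1 (α = 3): (3−11)(3−2)(3−8)(3−12) = (−8)·1·(−5)·(−9) = −360 ≡ 4, so v_1 = 4^{−1} = 10 (mod 13).
  i = 2 (α = 11): (11−3)(11−2)(11−8)(11−12) = 8·9·3·(−1) = −216 ≡ 5, so v_2 = 5^{−1} = 8 (mod 13).
  i = 3 (α = 2): (2−3)(2−11)(2−8)(2−12) = (−1)·(−9)·(−6)·(−10) = 540 ≡ 7, so v_3 = 7^{−1} = 2 (mod 13).
  i = 4 (α = 8): (8−3)(8−11)(8−2)(8−12) = 5·(−3)·6·(−4) = 360 ≡ 9, so v_4 = 9^{−1} = 3 (mod 13).
  i = 5 (α = 12): (12−3)(12−11)(12−2)(12−8) = 9·1·10·4 = 360 ≡ 9, so v_5 = 9^{−1} = 3 (mod 13).
  v = [10, 8, 2, 3, 3].
Step 2: syndromes of r = [5, 9, 3, 2, 10] (all sums mod 13).
  S_0 = Σ v_i r_i = 10·5 + 8·9 + 2·3 + 3·2 + 3·10 = 164 ≡ 8.
  S_1 = Σ v_i α_i r_i = 10·3·5 + 8·11·9 + 2·2·3 + 3·8·2 + 3·12·10 = 1362 ≡ 10.
  α_i^2 mod 13 = [9, 4, 4, 12, 1].
  S_2 = Σ v_i α_i^2 r_i = 10·9·5 + 8·4·9 + 2·4·3 + 3·12·2 + 3·1·10 = 864 ≡ 6.
  S = (8, 10, 6) ≠ 0, so r is not a codeword (an error is present).
Step 3: locate the error. For a single error e at position i, S_ℓ = v_i·e·α_i^ℓ, so α_err = S_1/S_0.
  S_0^{−1} = 8^{−1} = 5 (mod 13), so α_err = 10·5 = 50 ≡ 11 = α_2. Error position i = 2.
  Consistency check: S_2/S_1 = 6·4 = 24 ≡ 11 = α_err ✓ (single-error assumption holds).
Step 4: error magnitude e = S_0/v_2 = S_0·∏_{j≠2}(α_2 − α_j) = 8·5 = 40 ≡ 1 (mod 13).
Step 5: correct position 2: c_2 = r_2 − e = 9 − 1 ≡ 8 (mod 13). Hence c = [5, 8, 3, 2, 10].
  Check: interpolating c through the α_i gives m(x) = 12 + 2·x (degree < 2) with m(α_i) = c_i for every i, so c is indeed a codeword.


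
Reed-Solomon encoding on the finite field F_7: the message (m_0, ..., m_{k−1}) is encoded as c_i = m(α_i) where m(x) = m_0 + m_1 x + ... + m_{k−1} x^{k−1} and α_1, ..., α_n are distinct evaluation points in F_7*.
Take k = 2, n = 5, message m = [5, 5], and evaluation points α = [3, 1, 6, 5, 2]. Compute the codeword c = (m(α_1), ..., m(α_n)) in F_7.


c = [6, 3, 0, 2, 1]

Message polynomial: m(x) = 5 + 5·x (mod 7).
For each evaluation point α_i, compute m(α_i) mod 7:
  α_1 = 3: Horner steps 5 → 6, so m(3) = 6.
  α_2 = 1: Horner steps 5 → 3, so m(1) = 3.
  α_3 = 6: Horner steps 5 → 0, so m(6) = 0.
  α_4 = 5: Horner steps 5 → 2, so m(5) = 2.
  α_5 = 2: Horner steps 5 → 1, so m(2) = 1.
Codeword c = [6, 3, 0, 2, 1] ∈ F_7^5.


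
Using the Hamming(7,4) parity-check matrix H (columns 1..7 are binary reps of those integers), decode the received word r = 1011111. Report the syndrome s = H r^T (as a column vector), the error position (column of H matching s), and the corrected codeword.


s = (0, 1, 0)^T, error position = 2, corrected codeword c = 1111111

Compute s = H r^T mod 2 one row at a time:
  s_1 = 1 + 1 + 1 + 1 = 4 ≡ 0 (mod 2).
  s_2 = 0 + 1 + 1 + 1 = 3 ≡ 1 (mod 2).
  s_3 = 1 + 1 + 1 + 1 = 4 ≡ 0 (mod 2).
s = (0, 1, 0)^T — this equals column 2 of H (binary 010), so error is at position 2.
Correct: flip bit 2 of r = 1011111 to get c = 1111111.


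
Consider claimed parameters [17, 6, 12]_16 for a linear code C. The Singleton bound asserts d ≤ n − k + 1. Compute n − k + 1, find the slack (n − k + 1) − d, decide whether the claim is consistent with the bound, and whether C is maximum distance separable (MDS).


Singleton RHS = n − k + 1 = 12, slack = 0, bound satisfied, MDS.

Singleton bound: d ≤ n − k + 1.
Here n = 17, k = 6, so n − k + 1 = 12.
Given d = 12, check d ≤ 12: YES.
Slack = (n − k + 1) − d = 0.
The code is MDS (slack = 0).
Description: the claimed parameters are [17, 6, 12]_16; such a code would be MDS (meets Singleton bound).


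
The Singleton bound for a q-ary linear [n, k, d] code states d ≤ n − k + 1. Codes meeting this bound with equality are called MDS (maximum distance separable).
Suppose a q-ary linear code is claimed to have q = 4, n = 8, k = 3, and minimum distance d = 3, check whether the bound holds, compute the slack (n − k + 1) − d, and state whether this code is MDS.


Singleton RHS = n − k + 1 = 6, slack = 3, bound satisfied, not MDS.

Singleton bound: d ≤ n − k + 1.
Here n = 8, k = 3, so n − k + 1 = 6.
Given d = 3, check d ≤ 6: YES.
Slack = (n − k + 1) − d = 3.
The code is NOT MDS (slack = 3 > 0).
Description: the claimed parameters are [8, 3, 3]_4; such a code would be non-MDS.


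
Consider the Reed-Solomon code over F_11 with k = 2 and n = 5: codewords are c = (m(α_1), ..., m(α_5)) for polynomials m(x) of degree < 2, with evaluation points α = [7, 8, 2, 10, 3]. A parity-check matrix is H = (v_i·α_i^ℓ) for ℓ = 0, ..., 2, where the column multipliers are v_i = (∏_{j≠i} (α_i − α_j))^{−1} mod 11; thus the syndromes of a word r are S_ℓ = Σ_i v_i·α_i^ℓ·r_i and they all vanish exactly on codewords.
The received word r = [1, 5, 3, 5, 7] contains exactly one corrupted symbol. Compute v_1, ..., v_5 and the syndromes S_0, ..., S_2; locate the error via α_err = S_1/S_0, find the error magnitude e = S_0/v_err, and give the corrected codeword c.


S = (6, 5, 6), error at position 4, error magnitude e = 3, c = [1, 5, 3, 2, 7].

Step 1: column multipliers v_i = (∏_{j≠i}(α_i − α_j))^{−1} mod 11.
  i = 1 (α = 7): (7−8)(7−2)(7−10)(7−3) = (−1)·5·(−3)·4 = 60 ≡ 5, so v_1 = 5^{−1} = 9 (mod 11).
  i = 2 (α = 8): (8−7)(8−2)(8−10)(8−3) = 1·6·(−2)·5 = −60 ≡ 6, so v_2 = 6^{−1} = 2 (mod 11).
  i = 3 (α = 2): (2−7)(2−8)(2−10)(2−3) = (−5)·(−6)·(−8)·(−1) = 240 ≡ 9, so v_3 = 9^{−1} = 5 (mod 11).
  i = 4 (α = 10): (10−7)(10−8)(10−2)(10−3) = 3·2·8·7 = 336 ≡ 6, so v_4 = 6^{−1} = 2 (mod 11).
  i = 5 (α = 3): (3−7)(3−8)(3−2)(3−10) = (−4)·(−5)·1·(−7) = −140 ≡ 3, so v_5 = 3^{−1} = 4 (mod 11).
  v = [9, 2, 5, 2, 4].
Step 2: syndromes of r = [1, 5, 3, 5, 7] (all sums mod 11).
  S_0 = Σ v_i r_i = 9·1 + 2·5 + 5·3 + 2·5 + 4·7 = 72 ≡ 6.
  S_1 = Σ v_i α_i r_i = 9·7·1 + 2·8·5 + 5·2·3 + 2·10·5 + 4·3·7 = 357 ≡ 5.
  α_i^2 mod 11 = [5, 9, 4, 1, 9].
  S_2 = Σ v_i α_i^2 r_i = 9·5·1 + 2·9·5 + 5·4·3 + 2·1·5 + 4·9·7 = 457 ≡ 6.
  S = (6, 5, 6) ≠ 0, so r is not a codeword (an error is present).
Step 3: locate the error. For a single error e at position i, S_ℓ = v_i·e·α_i^ℓ, so α_err = S_1/S_0.
  S_0^{−1} = 6^{−1} = 2 (mod 11), so α_err = 5·2 = 10 ≡ 10 = α_4. Error position i = 4.
  Consistency check: S_2/S_1 = 6·9 = 54 ≡ 10 = α_err ✓ (single-error assumption holds).
Step 4: error magnitude e = S_0/v_4 = S_0·∏_{j≠4}(α_4 − α_j) = 6·6 = 36 ≡ 3 (mod 11).
Step 5: correct position 4: c_4 = r_4 − e = 5 − 3 ≡ 2 (mod 11). Hence c = [1, 5, 3, 2, 7].
  Check: interpolating c through the α_i gives m(x) = 6 + 4·x (degree < 2) with m(α_i) = c_i for every i, so c is indeed a codeword.


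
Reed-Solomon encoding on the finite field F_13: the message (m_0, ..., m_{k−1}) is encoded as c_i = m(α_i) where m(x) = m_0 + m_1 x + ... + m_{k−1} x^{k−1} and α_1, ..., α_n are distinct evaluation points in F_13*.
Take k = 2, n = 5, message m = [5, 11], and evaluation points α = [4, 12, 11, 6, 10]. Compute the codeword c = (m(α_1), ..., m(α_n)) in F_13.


c = [10, 7, 9, 6, 11]

Message polynomial: m(x) = 5 + 11·x (mod 13).
For each evaluation point α_i, compute m(α_i) mod 13:
  α_1 = 4: Horner steps 11 → 10, so m(4) = 10.
  α_2 = 12: Horner steps 11 → 7, so m(12) = 7.
  α_3 = 11: Horner steps 11 → 9, so m(11) = 9.
  α_4 = 6: Horner steps 11 → 6, so m(6) = 6.
  α_5 = 10: Horner steps 11 → 11, so m(10) = 11.
Codeword c = [10, 7, 9, 6, 11] ∈ F_13^5.


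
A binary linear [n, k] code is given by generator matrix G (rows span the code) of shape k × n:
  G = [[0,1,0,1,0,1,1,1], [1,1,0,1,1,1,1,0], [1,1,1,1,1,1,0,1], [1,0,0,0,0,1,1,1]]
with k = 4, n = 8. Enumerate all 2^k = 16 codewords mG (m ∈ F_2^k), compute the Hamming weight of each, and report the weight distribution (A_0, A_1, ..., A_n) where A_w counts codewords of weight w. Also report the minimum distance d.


Weight distribution: A_0 = 1, A_3 = 5, A_4 = 5, A_5 = 2, A_6 = 2, A_7 = 1. Minimum distance d = 3.

Enumerate all 2^4 = 16 messages m ∈ F_2^4.
For each, compute codeword c = mG in F_2^8, then tally its weight.
  m = 0000 → c = 00000000, weight = 0.
  m = 1000 → c = 01010111, weight = 5.
  m = 0100 → c = 11011110, weight = 6.
  m = 1100 → c = 10001001, weight = 3.
  m = 0010 → c = 11111101, weight = 7.
  m = 1010 → c = 10101010, weight = 4.
  m = 0110 → c = 00100011, weight = 3.
  m = 1110 → c = 01110100, weight = 4.
  m = 0001 → c = 10000111, weight = 4.
  m = 1001 → c = 11010000, weight = 3.
  m = 0101 → c = 01011001, weight = 4.
  m = 1101 → c = 00001110, weight = 3.
  m = 0011 → c = 01111010, weight = 5.
  m = 1011 → c = 00101101, weight = 4.
  m = 0111 → c = 10100100, weight = 3.
  m = 1111 → c = 11110011, weight = 6.
Tally weights:
  weight 0: 1 codewords.
  weight 3: 5 codewords.
  weight 4: 5 codewords.
  weight 5: 2 codewords.
  weight 6: 2 codewords.
  weight 7: 1 codewords.
Minimum distance d = smallest w > 0 with A_w > 0 = 3.
Sanity: Σ A_w = 16 = 2^4 = 16 ✓.


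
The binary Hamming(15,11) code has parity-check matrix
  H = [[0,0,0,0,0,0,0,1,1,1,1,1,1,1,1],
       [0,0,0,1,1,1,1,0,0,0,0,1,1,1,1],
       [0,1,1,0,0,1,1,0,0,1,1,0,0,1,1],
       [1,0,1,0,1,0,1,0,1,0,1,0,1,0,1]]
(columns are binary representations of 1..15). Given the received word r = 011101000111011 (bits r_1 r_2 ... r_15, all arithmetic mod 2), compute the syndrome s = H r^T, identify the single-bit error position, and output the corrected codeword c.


s = (1, 1, 1, 1)^T, error position = 15, corrected codeword c = 011101000111010

Compute s = H r^T mod 2 one row at a time:
  s_1 = 0 + 0 + 1 + 1 + 1 + 0 + 1 + 1 = 5 ≡ 1 (mod 2).
  s_2 = 1 + 0 + 1 + 0 + 1 + 0 + 1 + 1 = 5 ≡ 1 (mod 2).
  s_3 = 1 + 1 + 1 + 0 + 1 + 1 + 1 + 1 = 7 ≡ 1 (mod 2).
  s_4 = 0 + 1 + 0 + 0 + 0 + 1 + 0 + 1 = 3 ≡ 1 (mod 2).
s = (1, 1, 1, 1)^T — this equals column 15 of H (binary 1111), so error is at position 15.
Correct: flip bit 15 of r = 011101000111011 to get c = 011101000111010.


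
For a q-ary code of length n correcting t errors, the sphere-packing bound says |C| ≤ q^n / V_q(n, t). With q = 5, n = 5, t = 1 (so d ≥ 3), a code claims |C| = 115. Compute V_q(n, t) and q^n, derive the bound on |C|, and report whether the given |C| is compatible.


V_q(n, t) = 21, q^n = 3125, Hamming bound = 148, |C| = 115 ≤ bound (satisfied).

Step 1: Compute V_q(n, t) = Σ_{j=0}^1 C(n, j) (q−1)^j.
  j = 0: C(5,0)·(4)^0 = 1·1 = 1.
  j = 1: C(5,1)·(4)^1 = 5·4 = 20.
  V_q(n, t) = 1 + 20 = 21.
Step 2: q^n = 5^5 = 3125.
Step 3: Hamming bound ⌊q^n / V_q(n,t)⌋ = ⌊3125/21⌋ = 148.
Step 4: Compare |C| = 115 to 148: satisfied.
The claimed |C| lies below the Hamming bound.


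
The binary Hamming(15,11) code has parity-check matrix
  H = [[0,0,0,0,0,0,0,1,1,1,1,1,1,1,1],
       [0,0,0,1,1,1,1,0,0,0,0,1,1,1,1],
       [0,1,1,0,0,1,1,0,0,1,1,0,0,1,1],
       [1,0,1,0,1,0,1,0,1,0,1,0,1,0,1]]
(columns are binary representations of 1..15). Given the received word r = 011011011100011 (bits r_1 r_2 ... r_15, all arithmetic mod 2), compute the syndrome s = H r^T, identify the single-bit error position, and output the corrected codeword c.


s = (1, 0, 0, 0)^T, error position = 8, corrected codeword c = 011011001100011

Compute s = H r^T mod 2 one row at a time:
  s_1 = 1 + 1 + 1 + 0 + 0 + 0 + 1 + 1 = 5 ≡ 1 (mod 2).
  s_2 = 0 + 1 + 1 + 0 + 0 + 0 + 1 + 1 = 4 ≡ 0 (mod 2).
  s_3 = 1 + 1 + 1 + 0 + 1 + 0 + 1 + 1 = 6 ≡ 0 (mod 2).
  s_4 = 0 + 1 + 1 + 0 + 1 + 0 + 0 + 1 = 4 ≡ 0 (mod 2).
s = (1, 0, 0, 0)^T — this equals column 8 of H (binary 1000), so error is at position 8.
Correct: flip bit 8 of r = 011011011100011 to get c = 011011001100011.


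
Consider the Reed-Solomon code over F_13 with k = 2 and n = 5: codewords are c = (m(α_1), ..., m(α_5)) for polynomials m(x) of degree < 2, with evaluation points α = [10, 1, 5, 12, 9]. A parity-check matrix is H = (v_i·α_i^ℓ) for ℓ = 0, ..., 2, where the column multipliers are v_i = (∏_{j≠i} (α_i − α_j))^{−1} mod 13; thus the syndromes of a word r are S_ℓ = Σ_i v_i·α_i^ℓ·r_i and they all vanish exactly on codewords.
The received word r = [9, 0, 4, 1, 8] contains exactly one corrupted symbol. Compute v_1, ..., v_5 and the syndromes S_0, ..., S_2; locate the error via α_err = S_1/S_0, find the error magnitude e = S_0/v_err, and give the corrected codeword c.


S = (6, 7, 6), error at position 4, error magnitude e = 3, c = [9, 0, 4, 11, 8].

Step 1: column multipliers v_i = (∏_{j≠i}(α_i − α_j))^{−1} mod 13.
  i = 1 (α = 10): (10−1)(10−5)(10−12)(10−9) = 9·5·(−2)·1 = −90 ≡ 1, so v_1 = 1^{−1} = 1 (mod 13).
  i = 2 (α = 1): (1−10)(1−5)(1−12)(1−9) = (−9)·(−4)·(−11)·(−8) = 3168 ≡ 9, so v_2 = 9^{−1} = 3 (mod 13).
  i = 3 (α = 5): (5−10)(5−1)(5−12)(5−9) = (−5)·4·(−7)·(−4) = −560 ≡ 12, so v_3 = 12^{−1} = 12 (mod 13).
  i = 4 (α = 12): (12−10)(12−1)(12−5)(12−9) = 2·11·7·3 = 462 ≡ 7, so v_4 = 7^{−1} = 2 (mod 13).
  i = 5 (α = 9): (9−10)(9−1)(9−5)(9−12) = (−1)·8·4·(−3) = 96 ≡ 5, so v_5 = 5^{−1} = 8 (mod 13).
  v = [1, 3, 12, 2, 8].
Step 2: syndromes of r = [9, 0, 4, 1, 8] (all sums mod 13).
  S_0 = Σ v_i r_i = 1·9 + 3·0 + 12·4 + 2·1 + 8·8 = 123 ≡ 6.
  S_1 = Σ v_i α_i r_i = 1·10·9 + 3·1·0 + 12·5·4 + 2·12·1 + 8·9·8 = 930 ≡ 7.
  α_i^2 mod 13 = [9, 1, 12, 1, 3].
  S_2 = Σ v_i α_i^2 r_i = 1·9·9 + 3·1·0 + 12·12·4 + 2·1·1 + 8·3·8 = 851 ≡ 6.
  S = (6, 7, 6) ≠ 0, so r is not a codeword (an error is present).
Step 3: locate the error. For a single error e at position i, S_ℓ = v_i·e·α_i^ℓ, so α_err = S_1/S_0.
  S_0^{−1} = 6^{−1} = 11 (mod 13), so α_err = 7·11 = 77 ≡ 12 = α_4. Error position i = 4.
  Consistency check: S_2/S_1 = 6·2 = 12 ≡ 12 = α_err ✓ (single-error assumption holds).
Step 4: error magnitude e = S_0/v_4 = S_0·∏_{j≠4}(α_4 − α_j) = 6·7 = 42 ≡ 3 (mod 13).
Step 5: correct position 4: c_4 = r_4 − e = 1 − 3 ≡ 11 (mod 13). Hence c = [9, 0, 4, 11, 8].
  Check: interpolating c through the α_i gives m(x) = 12 + 1·x (degree < 2) with m(α_i) = c_i for every i, so c is indeed a codeword.


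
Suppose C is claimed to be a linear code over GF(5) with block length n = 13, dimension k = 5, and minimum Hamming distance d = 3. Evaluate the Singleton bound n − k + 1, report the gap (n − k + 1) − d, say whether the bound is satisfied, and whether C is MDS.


Singleton RHS = n − k + 1 = 9, slack = 6, bound satisfied, not MDS.

Singleton bound: d ≤ n − k + 1.
Here n = 13, k = 5, so n − k + 1 = 9.
Given d = 3, check d ≤ 9: YES.
Slack = (n − k + 1) − d = 6.
The code is NOT MDS (slack = 6 > 0).
Description: the claimed parameters are [13, 5, 3]_5; such a code would be non-MDS.


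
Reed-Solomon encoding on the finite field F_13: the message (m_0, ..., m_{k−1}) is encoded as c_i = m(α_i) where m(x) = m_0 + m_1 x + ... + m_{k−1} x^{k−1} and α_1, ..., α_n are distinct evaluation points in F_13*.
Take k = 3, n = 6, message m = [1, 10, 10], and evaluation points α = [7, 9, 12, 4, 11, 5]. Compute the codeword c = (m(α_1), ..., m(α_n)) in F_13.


c = [2, 4, 1, 6, 8, 2]

Message polynomial: m(x) = 1 + 10·x + 10·x^2 (mod 13).
For each evaluation point α_i, compute m(α_i) mod 13:
  α_1 = 7: Horner steps 10 → 2 → 2, so m(7) = 2.
  α_2 = 9: Horner steps 10 → 9 → 4, so m(9) = 4.
  α_3 = 12: Horner steps 10 → 0 → 1, so m(12) = 1.
  α_4 = 4: Horner steps 10 → 11 → 6, so m(4) = 6.
  α_5 = 11: Horner steps 10 → 3 → 8, so m(11) = 8.
  α_6 = 5: Horner steps 10 → 8 → 2, so m(5) = 2.
Codeword c = [2, 4, 1, 6, 8, 2] ∈ F_13^6.


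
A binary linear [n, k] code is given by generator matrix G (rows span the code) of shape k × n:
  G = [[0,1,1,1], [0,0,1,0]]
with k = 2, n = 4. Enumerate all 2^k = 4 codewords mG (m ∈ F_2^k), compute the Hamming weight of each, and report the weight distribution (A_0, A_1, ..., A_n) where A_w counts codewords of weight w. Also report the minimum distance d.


Weight distribution: A_0 = 1, A_1 = 1, A_2 = 1, A_3 = 1. Minimum distance d = 1.

Enumerate all 2^2 = 4 messages m ∈ F_2^2.
For each, compute codeword c = mG in F_2^4, then tally its weight.
  m = 00 → c = 0000, weight = 0.
  m = 10 → c = 0111, weight = 3.
  m = 01 → c = 0010, weight = 1.
  m = 11 → c = 0101, weight = 2.
Tally weights:
  weight 0: 1 codewords.
  weight 1: 1 codewords.
  weight 2: 1 codewords.
  weight 3: 1 codewords.
Minimum distance d = smallest w > 0 with A_w > 0 = 1.
Sanity: Σ A_w = 4 = 2^2 = 4 ✓.


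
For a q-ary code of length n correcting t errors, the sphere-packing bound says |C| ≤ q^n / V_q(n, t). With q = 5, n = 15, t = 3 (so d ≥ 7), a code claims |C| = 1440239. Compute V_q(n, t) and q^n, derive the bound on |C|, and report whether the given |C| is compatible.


V_q(n, t) = 30861, q^n = 30517578125, Hamming bound = 988871, |C| = 1440239 > bound (violated).

Step 1: Compute V_q(n, t) = Σ_{j=0}^3 C(n, j) (q−1)^j.
  j = 0: C(15,0)·(4)^0 = 1·1 = 1.
  j = 1: C(15,1)·(4)^1 = 15·4 = 60.
  j = 2: C(15,2)·(4)^2 = 105·16 = 1680.
  j = 3: C(15,3)·(4)^3 = 455·64 = 29120.
  V_q(n, t) = 1 + 60 + 1680 + 29120 = 30861.
Step 2: q^n = 5^15 = 30517578125.
Step 3: Hamming bound ⌊q^n / V_q(n,t)⌋ = ⌊30517578125/30861⌋ = 988871.
Step 4: Compare |C| = 1440239 to 988871: violated.
The claimed |C| lies above the Hamming bound, so no 5-ary code of length 15 with d ≥ 7 can have 1440239 codewords.


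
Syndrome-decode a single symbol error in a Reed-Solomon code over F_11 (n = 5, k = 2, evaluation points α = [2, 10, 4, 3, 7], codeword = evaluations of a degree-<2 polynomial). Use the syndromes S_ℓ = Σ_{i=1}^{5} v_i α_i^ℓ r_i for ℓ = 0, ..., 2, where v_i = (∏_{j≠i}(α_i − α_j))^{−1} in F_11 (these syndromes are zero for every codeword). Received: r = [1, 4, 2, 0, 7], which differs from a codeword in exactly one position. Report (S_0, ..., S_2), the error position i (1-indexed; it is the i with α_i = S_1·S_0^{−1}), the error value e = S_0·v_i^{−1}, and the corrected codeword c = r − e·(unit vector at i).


S = (1, 4, 5), error at position 3, error magnitude e = 3, c = [1, 4, 10, 0, 7].

Step 1: column multipliers v_i = (∏_{j≠i}(α_i − α_j))^{−1} mod 11.
  i = 1 (α = 2): (2−10)(2−4)(2−3)(2−7) = (−8)·(−2)·(−1)·(−5) = 80 ≡ 3, so v_1 = 3^{−1} = 4 (mod 11).
  i = 2 (α = 10): (10−2)(10−4)(10−3)(10−7) = 8·6·7·3 = 1008 ≡ 7, so v_2 = 7^{−1} = 8 (mod 11).
  i = 3 (α = 4): (4−2)(4−10)(4−3)(4−7) = 2·(−6)·1·(−3) = 36 ≡ 3, so v_3 = 3^{−1} = 4 (mod 11).
  i = 4 (α = 3): (3−2)(3−10)(3−4)(3−7) = 1·(−7)·(−1)·(−4) = −28 ≡ 5, so v_4 = 5^{−1} = 9 (mod 11).
  i = 5 (α = 7): (7−2)(7−10)(7−4)(7−3) = 5·(−3)·3·4 = −180 ≡ 7, so v_5 = 7^{−1} = 8 (mod 11).
  v = [4, 8, 4, 9, 8].
Step 2: syndromes of r = [1, 4, 2, 0, 7] (all sums mod 11).
  S_0 = Σ v_i r_i = 4·1 + 8·4 + 4·2 + 9·0 + 8·7 = 100 ≡ 1.
  S_1 = Σ v_i α_i r_i = 4·2·1 + 8·10·4 + 4·4·2 + 9·3·0 + 8·7·7 = 752 ≡ 4.
  α_i^2 mod 11 = [4, 1, 5, 9, 5].
  S_2 = Σ v_i α_i^2 r_i = 4·4·1 + 8·1·4 + 4·5·2 + 9·9·0 + 8·5·7 = 368 ≡ 5.
  S = (1, 4, 5) ≠ 0, so r is not a codeword (an error is present).
Step 3: locate the error. For a single error e at position i, S_ℓ = v_i·e·α_i^ℓ, so α_err = S_1/S_0.
  S_0^{−1} = 1^{−1} = 1 (mod 11), so α_err = 4·1 = 4 ≡ 4 = α_3. Error position i = 3.
  Consistency check: S_2/S_1 = 5·3 = 15 ≡ 4 = α_err ✓ (single-error assumption holds).
Step 4: error magnitude e = S_0/v_3 = S_0·∏_{j≠3}(α_3 − α_j) = 1·3 = 3 ≡ 3 (mod 11).
Step 5: correct position 3: c_3 = r_3 − e = 2 − 3 ≡ 10 (mod 11). Hence c = [1, 4, 10, 0, 7].
  Check: interpolating c through the α_i gives m(x) = 3 + 10·x (degree < 2) with m(α_i) = c_i for every i, so c is indeed a codeword.


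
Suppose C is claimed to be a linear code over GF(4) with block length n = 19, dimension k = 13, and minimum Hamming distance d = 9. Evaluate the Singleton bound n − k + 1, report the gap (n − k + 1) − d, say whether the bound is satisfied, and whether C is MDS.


Singleton RHS = n − k + 1 = 7, slack = -2, bound violated (no such code; not MDS).

Singleton bound: d ≤ n − k + 1.
Here n = 19, k = 13, so n − k + 1 = 7.
Given d = 9, check d ≤ 7: NO.
Slack = (n − k + 1) − d = -2.
The slack is negative: d = 9 exceeds n − k + 1 = 7 by 2, so the Singleton bound is violated and no linear [19, 13, 9]_4 code can exist. In particular it is not MDS (MDS requires d = n − k + 1 exactly).
Description: the claimed parameters are [19, 13, 9]_4; such a code would be impossible (violates the Singleton bound).


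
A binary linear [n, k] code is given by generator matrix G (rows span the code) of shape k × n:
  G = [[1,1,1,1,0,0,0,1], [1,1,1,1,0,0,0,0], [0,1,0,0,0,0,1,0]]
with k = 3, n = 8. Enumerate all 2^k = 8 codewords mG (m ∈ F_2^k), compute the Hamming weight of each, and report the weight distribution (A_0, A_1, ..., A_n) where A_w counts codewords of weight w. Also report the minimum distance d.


Weight distribution: A_0 = 1, A_1 = 1, A_2 = 1, A_3 = 1, A_4 = 2, A_5 = 2. Minimum distance d = 1.

Enumerate all 2^3 = 8 messages m ∈ F_2^3.
For each, compute codeword c = mG in F_2^8, then tally its weight.
  m = 000 → c = 00000000, weight = 0.
  m = 100 → c = 11110001, weight = 5.
  m = 010 → c = 11110000, weight = 4.
  m = 110 → c = 00000001, weight = 1.
  m = 001 → c = 01000010, weight = 2.
  m = 101 → c = 10110011, weight = 5.
  m = 011 → c = 10110010, weight = 4.
  m = 111 → c = 01000011, weight = 3.
Tally weights:
  weight 0: 1 codewords.
  weight 1: 1 codewords.
  weight 2: 1 codewords.
  weight 3: 1 codewords.
  weight 4: 2 codewords.
  weight 5: 2 codewords.
Minimum distance d = smallest w > 0 with A_w > 0 = 1.
Sanity: Σ A_w = 8 = 2^3 = 8 ✓.


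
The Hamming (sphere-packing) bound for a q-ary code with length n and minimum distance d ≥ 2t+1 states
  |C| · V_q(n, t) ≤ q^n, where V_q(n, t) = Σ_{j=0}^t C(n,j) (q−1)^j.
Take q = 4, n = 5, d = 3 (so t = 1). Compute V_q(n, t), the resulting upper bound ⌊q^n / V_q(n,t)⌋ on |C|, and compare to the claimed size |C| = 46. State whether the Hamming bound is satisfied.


V_q(n, t) = 16, q^n = 1024, Hamming bound = 64, |C| = 46 ≤ bound (satisfied).

Step 1: Compute V_q(n, t) = Σ_{j=0}^1 C(n, j) (q−1)^j.
  j = 0: C(5,0)·(3)^0 = 1·1 = 1.
  j = 1: C(5,1)·(3)^1 = 5·3 = 15.
  V_q(n, t) = 1 + 15 = 16.
Step 2: q^n = 4^5 = 1024.
Step 3: Hamming bound ⌊q^n / V_q(n,t)⌋ = ⌊1024/16⌋ = 64.
Step 4: Compare |C| = 46 to 64: satisfied.
The claimed |C| lies below the Hamming bound.


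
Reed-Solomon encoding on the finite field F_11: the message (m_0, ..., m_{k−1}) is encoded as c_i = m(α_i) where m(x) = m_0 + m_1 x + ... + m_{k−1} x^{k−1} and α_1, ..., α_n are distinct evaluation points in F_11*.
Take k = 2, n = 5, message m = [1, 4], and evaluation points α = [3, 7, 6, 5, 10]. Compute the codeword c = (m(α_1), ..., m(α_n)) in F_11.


c = [2, 7, 3, 10, 8]

Message polynomial: m(x) = 1 + 4·x (mod 11).
For each evaluation point α_i, compute m(α_i) mod 11:
  α_1 = 3: Horner steps 4 → 2, so m(3) = 2.
  α_2 = 7: Horner steps 4 → 7, so m(7) = 7.
  α_3 = 6: Horner steps 4 → 3, so m(6) = 3.
  α_4 = 5: Horner steps 4 → 10, so m(5) = 10.
  α_5 = 10: Horner steps 4 → 8, so m(10) = 8.
Codeword c = [2, 7, 3, 10, 8] ∈ F_11^5.


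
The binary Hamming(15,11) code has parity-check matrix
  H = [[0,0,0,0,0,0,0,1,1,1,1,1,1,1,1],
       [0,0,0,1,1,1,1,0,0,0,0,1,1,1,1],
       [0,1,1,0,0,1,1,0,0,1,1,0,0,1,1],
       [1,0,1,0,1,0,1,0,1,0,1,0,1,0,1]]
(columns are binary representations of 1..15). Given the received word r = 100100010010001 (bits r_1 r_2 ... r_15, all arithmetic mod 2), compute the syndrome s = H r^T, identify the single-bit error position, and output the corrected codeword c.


s = (1, 0, 0, 1)^T, error position = 9, corrected codeword c = 100100011010001

Compute s = H r^T mod 2 one row at a time:
  s_1 = 1 + 0 + 0 + 1 + 0 + 0 + 0 + 1 = 3 ≡ 1 (mod 2).
  s_2 = 1 + 0 + 0 + 0 + 0 + 0 + 0 + 1 = 2 ≡ 0 (mod 2).
  s_3 = 0 + 0 + 0 + 0 + 0 + 1 + 0 + 1 = 2 ≡ 0 (mod 2).
  s_4 = 1 + 0 + 0 + 0 + 0 + 1 + 0 + 1 = 3 ≡ 1 (mod 2).
s = (1, 0, 0, 1)^T — this equals column 9 of H (binary 1001), so error is at position 9.
Correct: flip bit 9 of r = 100100010010001 to get c = 100100011010001.


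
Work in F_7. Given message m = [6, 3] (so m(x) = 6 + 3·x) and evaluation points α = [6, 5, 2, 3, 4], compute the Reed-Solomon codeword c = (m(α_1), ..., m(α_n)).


c = [3, 0, 5, 1, 4]

Message polynomial: m(x) = 6 + 3·x (mod 7).
For each evaluation point α_i, compute m(α_i) mod 7:
  α_1 = 6: Horner steps 3 → 3, so m(6) = 3.
  α_2 = 5: Horner steps 3 → 0, so m(5) = 0.
  α_3 = 2: Horner steps 3 → 5, so m(2) = 5.
  α_4 = 3: Horner steps 3 → 1, so m(3) = 1.
  α_5 = 4: Horner steps 3 → 4, so m(4) = 4.
Codeword c = [3, 0, 5, 1, 4] ∈ F_7^5.


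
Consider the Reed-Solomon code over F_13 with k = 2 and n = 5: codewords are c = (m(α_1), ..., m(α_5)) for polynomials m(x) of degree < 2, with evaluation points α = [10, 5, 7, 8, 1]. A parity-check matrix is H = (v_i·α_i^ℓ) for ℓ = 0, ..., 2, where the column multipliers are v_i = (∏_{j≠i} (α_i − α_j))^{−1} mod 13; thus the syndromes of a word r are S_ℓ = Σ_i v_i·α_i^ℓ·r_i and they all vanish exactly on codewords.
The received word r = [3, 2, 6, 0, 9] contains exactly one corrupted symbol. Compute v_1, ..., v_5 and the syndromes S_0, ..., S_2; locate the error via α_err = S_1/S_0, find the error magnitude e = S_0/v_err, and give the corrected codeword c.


S = (4, 2, 1), error at position 3, error magnitude e = 1, c = [3, 2, 5, 0, 9].

Step 1: column multipliers v_i = (∏_{j≠i}(α_i − α_j))^{−1} mod 13.
  i = 1 (α = 10): (10−5)(10−7)(10−8)(10−1) = 5·3·2·9 = 270 ≡ 10, so v_1 = 10^{−1} = 4 (mod 13).
  i = 2 (α = 5): (5−10)(5−7)(5−8)(5−1) = (−5)·(−2)·(−3)·4 = −120 ≡ 10, so v_2 = 10^{−1} = 4 (mod 13).
  i = 3 (α = 7): (7−10)(7−5)(7−8)(7−1) = (−3)·2·(−1)·6 = 36 ≡ 10, so v_3 = 10^{−1} = 4 (mod 13).
  i = 4 (α = 8): (8−10)(8−5)(8−7)(8−1) = (−2)·3·1·7 = −42 ≡ 10, so v_4 = 10^{−1} = 4 (mod 13).
  i = 5 (α = 1): (1−10)(1−5)(1−7)(1−8) = (−9)·(−4)·(−6)·(−7) = 1512 ≡ 4, so v_5 = 4^{−1} = 10 (mod 13).
  v = [4, 4, 4, 4, 10].
Step 2: syndromes of r = [3, 2, 6, 0, 9] (all sums mod 13).
  S_0 = Σ v_i r_i = 4·3 + 4·2 + 4·6 + 4·0 + 10·9 = 134 ≡ 4.
  S_1 = Σ v_i α_i r_i = 4·10·3 + 4·5·2 + 4·7·6 + 4·8·0 + 10·1·9 = 418 ≡ 2.
  α_i^2 mod 13 = [9, 12, 10, 12, 1].
  S_2 = Σ v_i α_i^2 r_i = 4·9·3 + 4·12·2 + 4·10·6 + 4·12·0 + 10·1·9 = 534 ≡ 1.
  S = (4, 2, 1) ≠ 0, so r is not a codeword (an error is present).
Step 3: locate the error. For a single error e at position i, S_ℓ = v_i·e·α_i^ℓ, so α_err = S_1/S_0.
  S_0^{−1} = 4^{−1} = 10 (mod 13), so α_err = 2·10 = 20 ≡ 7 = α_3. Error position i = 3.
  Consistency check: S_2/S_1 = 1·7 = 7 ≡ 7 = α_err ✓ (single-error assumption holds).
Step 4: error magnitude e = S_0/v_3 = S_0·∏_{j≠3}(α_3 − α_j) = 4·10 = 40 ≡ 1 (mod 13).
Step 5: correct position 3: c_3 = r_3 − e = 6 − 1 ≡ 5 (mod 13). Hence c = [3, 2, 5, 0, 9].
  Check: interpolating c through the α_i gives m(x) = 1 + 8·x (degree < 2) with m(α_i) = c_i for every i, so c is indeed a codeword.


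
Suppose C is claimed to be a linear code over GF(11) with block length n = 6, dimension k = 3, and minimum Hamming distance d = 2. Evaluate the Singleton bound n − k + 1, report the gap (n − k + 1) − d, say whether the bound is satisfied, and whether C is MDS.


Singleton RHS = n − k + 1 = 4, slack = 2, bound satisfied, not MDS.

Singleton bound: d ≤ n − k + 1.
Here n = 6, k = 3, so n − k + 1 = 4.
Given d = 2, check d ≤ 4: YES.
Slack = (n − k + 1) − d = 2.
The code is NOT MDS (slack = 2 > 0).
Description: the claimed parameters are [6, 3, 2]_11; such a code would be non-MDS.


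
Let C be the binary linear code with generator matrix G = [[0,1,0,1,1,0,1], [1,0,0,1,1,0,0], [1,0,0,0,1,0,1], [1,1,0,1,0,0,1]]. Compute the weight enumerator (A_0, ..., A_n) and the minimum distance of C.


Weight distribution: A_0 = 1, A_1 = 2, A_2 = 4, A_3 = 6, A_4 = 3. Minimum distance d = 1.

Enumerate all 2^4 = 16 messages m ∈ F_2^4.
For each, compute codeword c = mG in F_2^7, then tally its weight.
  m = 0000 → c = 0000000, weight = 0.
  m = 1000 → c = 0101101, weight = 4.
  m = 0100 → c = 1001100, weight = 3.
  m = 1100 → c = 1100001, weight = 3.
  m = 0010 → c = 1000101, weight = 3.
  m = 1010 → c = 1101000, weight = 3.
  m = 0110 → c = 0001001, weight = 2.
  m = 1110 → c = 0100100, weight = 2.
  m = 0001 → c = 1101001, weight = 4.
  m = 1001 → c = 1000100, weight = 2.
  m = 0101 → c = 0100101, weight = 3.
  m = 1101 → c = 0001000, weight = 1.
  m = 0011 → c = 0101100, weight = 3.
  m = 1011 → c = 0000001, weight = 1.
  m = 0111 → c = 1100000, weight = 2.
  m = 1111 → c = 1001101, weight = 4.
Tally weights:
  weight 0: 1 codewords.
  weight 1: 2 codewords.
  weight 2: 4 codewords.
  weight 3: 6 codewords.
  weight 4: 3 codewords.
Minimum distance d = smallest w > 0 with A_w > 0 = 1.
Sanity: Σ A_w = 16 = 2^4 = 16 ✓.


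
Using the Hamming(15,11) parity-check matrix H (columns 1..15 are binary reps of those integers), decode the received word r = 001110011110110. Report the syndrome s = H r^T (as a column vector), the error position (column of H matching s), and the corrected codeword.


s = (0, 0, 0, 1)^T, error position = 1, corrected codeword c = 101110011110110

Compute s = H r^T mod 2 one row at a time:
  s_1 = 1 + 1 + 1 + 1 + 0 + 1 + 1 + 0 = 6 ≡ 0 (mod 2).
  s_2 = 1 + 1 + 0 + 0 + 0 + 1 + 1 + 0 = 4 ≡ 0 (mod 2).
  s_3 = 0 + 1 + 0 + 0 + 1 + 1 + 1 + 0 = 4 ≡ 0 (mod 2).
  s_4 = 0 + 1 + 1 + 0 + 1 + 1 + 1 + 0 = 5 ≡ 1 (mod 2).
s = (0, 0, 0, 1)^T — this equals column 1 of H (binary 0001), so error is at position 1.
Correct: flip bit 1 of r = 001110011110110 to get c = 101110011110110.


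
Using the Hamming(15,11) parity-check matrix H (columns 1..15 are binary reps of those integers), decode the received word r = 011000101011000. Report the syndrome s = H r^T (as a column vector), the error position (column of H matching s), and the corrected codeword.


s = (1, 0, 0, 0)^T, error position = 8, corrected codeword c = 011000111011000

Compute s = H r^T mod 2 one row at a time:
  s_1 = 0 + 1 + 0 + 1 + 1 + 0 + 0 + 0 = 3 ≡ 1 (mod 2).
  s_2 = 0 + 0 + 0 + 1 + 1 + 0 + 0 + 0 = 2 ≡ 0 (mod 2).
  s_3 = 1 + 1 + 0 + 1 + 0 + 1 + 0 + 0 = 4 ≡ 0 (mod 2).
  s_4 = 0 + 1 + 0 + 1 + 1 + 1 + 0 + 0 = 4 ≡ 0 (mod 2).
s = (1, 0, 0, 0)^T — this equals column 8 of H (binary 1000), so error is at position 8.
Correct: flip bit 8 of r = 011000101011000 to get c = 011000111011000.


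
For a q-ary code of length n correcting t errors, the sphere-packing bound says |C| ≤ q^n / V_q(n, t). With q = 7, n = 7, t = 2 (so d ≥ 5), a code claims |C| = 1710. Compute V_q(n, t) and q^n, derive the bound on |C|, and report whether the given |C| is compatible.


V_q(n, t) = 799, q^n = 823543, Hamming bound = 1030, |C| = 1710 > bound (violated).

Step 1: Compute V_q(n, t) = Σ_{j=0}^2 C(n, j) (q−1)^j.
  j = 0: C(7,0)·(6)^0 = 1·1 = 1.
  j = 1: C(7,1)·(6)^1 = 7·6 = 42.
  j = 2: C(7,2)·(6)^2 = 21·36 = 756.
  V_q(n, t) = 1 + 42 + 756 = 799.
Step 2: q^n = 7^7 = 823543.
Step 3: Hamming bound ⌊q^n / V_q(n,t)⌋ = ⌊823543/799⌋ = 1030.
Step 4: Compare |C| = 1710 to 1030: violated.
The claimed |C| lies above the Hamming bound, so no 7-ary code of length 7 with d ≥ 5 can have 1710 codewords.


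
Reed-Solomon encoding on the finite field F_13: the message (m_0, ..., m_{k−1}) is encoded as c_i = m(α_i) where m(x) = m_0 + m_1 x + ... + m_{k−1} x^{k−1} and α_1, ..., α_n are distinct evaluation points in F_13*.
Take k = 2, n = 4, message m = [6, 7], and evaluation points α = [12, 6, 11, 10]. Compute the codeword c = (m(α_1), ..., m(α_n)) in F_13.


c = [12, 9, 5, 11]

Message polynomial: m(x) = 6 + 7·x (mod 13).
For each evaluation point α_i, compute m(α_i) mod 13:
  α_1 = 12: Horner steps 7 → 12, so m(12) = 12.
  α_2 = 6: Horner steps 7 → 9, so m(6) = 9.
  α_3 = 11: Horner steps 7 → 5, so m(11) = 5.
  α_4 = 10: Horner steps 7 → 11, so m(10) = 11.
Codeword c = [12, 9, 5, 11] ∈ F_13^4.


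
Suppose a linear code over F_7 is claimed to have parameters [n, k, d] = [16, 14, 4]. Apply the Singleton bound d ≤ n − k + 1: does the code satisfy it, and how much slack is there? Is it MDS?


Singleton RHS = n − k + 1 = 3, slack = -1, bound violated (no such code; not MDS).

Singleton bound: d ≤ n − k + 1.
Here n = 16, k = 14, so n − k + 1 = 3.
Given d = 4, check d ≤ 3: NO.
Slack = (n − k + 1) − d = -1.
The slack is negative: d = 4 exceeds n − k + 1 = 3 by 1, so the Singleton bound is violated and no linear [16, 14, 4]_7 code can exist. In particular it is not MDS (MDS requires d = n − k + 1 exactly).
Description: the claimed parameters are [16, 14, 4]_7; such a code would be impossible (violates the Singleton bound).


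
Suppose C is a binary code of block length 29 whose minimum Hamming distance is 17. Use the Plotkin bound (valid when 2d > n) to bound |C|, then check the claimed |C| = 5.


Plotkin bound M ≤ 6; given |C| = 5 ≤ bound (satisfied).

Check applicability: 2d = 34, n = 29.
2d − n = 5 > 0, so Plotkin applies.
Compute d/(2d−n) = 17/5 ≈ 3.4000.
⌊d/(2d−n)⌋ = 3.
Plotkin bound: M ≤ 2·3 = 6.
Given |C| = 5, check: satisfied.
This |C| is below the Plotkin bound.


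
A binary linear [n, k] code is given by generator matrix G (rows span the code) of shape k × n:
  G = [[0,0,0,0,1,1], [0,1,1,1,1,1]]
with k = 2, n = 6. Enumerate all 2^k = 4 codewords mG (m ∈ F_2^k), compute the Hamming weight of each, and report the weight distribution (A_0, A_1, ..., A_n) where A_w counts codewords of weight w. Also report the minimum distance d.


Weight distribution: A_0 = 1, A_2 = 1, A_3 = 1, A_5 = 1. Minimum distance d = 2.

Enumerate all 2^2 = 4 messages m ∈ F_2^2.
For each, compute codeword c = mG in F_2^6, then tally its weight.
  m = 00 → c = 000000, weight = 0.
  m = 10 → c = 000011, weight = 2.
  m = 01 → c = 011111, weight = 5.
  m = 11 → c = 011100, weight = 3.
Tally weights:
  weight 0: 1 codewords.
  weight 2: 1 codewords.
  weight 3: 1 codewords.
  weight 5: 1 codewords.
Minimum distance d = smallest w > 0 with A_w > 0 = 2.
Sanity: Σ A_w = 4 = 2^2 = 4 ✓.


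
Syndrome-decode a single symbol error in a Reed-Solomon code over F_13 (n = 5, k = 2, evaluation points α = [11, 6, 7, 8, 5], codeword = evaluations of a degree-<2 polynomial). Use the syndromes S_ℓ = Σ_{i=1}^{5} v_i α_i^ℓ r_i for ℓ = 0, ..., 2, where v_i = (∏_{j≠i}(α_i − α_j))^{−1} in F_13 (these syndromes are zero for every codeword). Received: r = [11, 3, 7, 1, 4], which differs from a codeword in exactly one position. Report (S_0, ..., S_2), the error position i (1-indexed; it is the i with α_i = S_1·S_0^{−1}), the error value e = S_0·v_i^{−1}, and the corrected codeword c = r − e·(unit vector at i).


S = (12, 6, 3), error at position 3, error magnitude e = 5, c = [11, 3, 2, 1, 4].

Step 1: column multipliers v_i = (∏_{j≠i}(α_i − α_j))^{−1} mod 13.
  i = 1 (α = 11): (11−6)(11−7)(11−8)(11−5) = 5·4·3·6 = 360 ≡ 9, so v_1 = 9^{−1} = 3 (mod 13).
  i = 2 (α = 6): (6−11)(6−7)(6−8)(6−5) = (−5)·(−1)·(−2)·1 = −10 ≡ 3, so v_2 = 3^{−1} = 9 (mod 13).
  i = 3 (α = 7): (7−11)(7−6)(7−8)(7−5) = (−4)·1·(−1)·2 = 8 ≡ 8, so v_3 = 8^{−1} = 5 (mod 13).
  i = 4 (α = 8): (8−11)(8−6)(8−7)(8−5) = (−3)·2·1·3 = −18 ≡ 8, so v_4 = 8^{−1} = 5 (mod 13).
  i = 5 (α = 5): (5−11)(5−6)(5−7)(5−8) = (−6)·(−1)·(−2)·(−3) = 36 ≡ 10, so v_5 = 10^{−1} = 4 (mod 13).
  v = [3, 9, 5, 5, 4].
Step 2: syndromes of r = [11, 3, 7, 1, 4] (all sums mod 13).
  S_0 = Σ v_i r_i = 3·11 + 9·3 + 5·7 + 5·1 + 4·4 = 116 ≡ 12.
  S_1 = Σ v_i α_i r_i = 3·11·11 + 9·6·3 + 5·7·7 + 5·8·1 + 4·5·4 = 890 ≡ 6.
  α_i^2 mod 13 = [4, 10, 10, 12, 12].
  S_2 = Σ v_i α_i^2 r_i = 3·4·11 + 9·10·3 + 5·10·7 + 5·12·1 + 4·12·4 = 1004 ≡ 3.
  S = (12, 6, 3) ≠ 0, so r is not a codeword (an error is present).
Step 3: locate the error. For a single error e at position i, S_ℓ = v_i·e·α_i^ℓ, so α_err = S_1/S_0.
  S_0^{−1} = 12^{−1} = 12 (mod 13), so α_err = 6·12 = 72 ≡ 7 = α_3. Error position i = 3.
  Consistency check: S_2/S_1 = 3·11 = 33 ≡ 7 = α_err ✓ (single-error assumption holds).
Step 4: error magnitude e = S_0/v_3 = S_0·∏_{j≠3}(α_3 − α_j) = 12·8 = 96 ≡ 5 (mod 13).
Step 5: correct position 3: c_3 = r_3 − e = 7 − 5 ≡ 2 (mod 13). Hence c = [11, 3, 2, 1, 4].
  Check: interpolating c through the α_i gives m(x) = 9 + 12·x (degree < 2) with m(α_i) = c_i for every i, so c is indeed a codeword.
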